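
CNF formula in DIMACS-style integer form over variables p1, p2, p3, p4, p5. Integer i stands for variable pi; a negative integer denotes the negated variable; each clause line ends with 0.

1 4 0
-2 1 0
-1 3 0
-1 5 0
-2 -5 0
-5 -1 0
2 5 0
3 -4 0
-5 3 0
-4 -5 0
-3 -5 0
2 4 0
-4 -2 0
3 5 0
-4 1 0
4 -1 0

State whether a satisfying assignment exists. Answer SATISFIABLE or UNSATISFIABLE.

UNSATISFIABLE

p5 = True:
  propagation gives p2=False, p1=False, p4=True; an empty clause results — contradiction.
p5 = False:
  propagation gives p1=False, p4=True; an empty clause results — contradiction.
Every branch closes, so no satisfying assignment exists.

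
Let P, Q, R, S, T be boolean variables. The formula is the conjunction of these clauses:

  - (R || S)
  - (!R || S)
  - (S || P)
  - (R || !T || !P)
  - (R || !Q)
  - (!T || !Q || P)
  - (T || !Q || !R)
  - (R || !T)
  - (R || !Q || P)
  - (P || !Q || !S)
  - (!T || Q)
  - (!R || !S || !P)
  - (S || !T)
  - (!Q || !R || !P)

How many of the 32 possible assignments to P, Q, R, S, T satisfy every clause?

Satisfying assignments:
  P=F Q=F R=F S=T T=F
  P=F Q=F R=T S=T T=F
  P=T Q=F R=F S=T T=F
Count: 3.

3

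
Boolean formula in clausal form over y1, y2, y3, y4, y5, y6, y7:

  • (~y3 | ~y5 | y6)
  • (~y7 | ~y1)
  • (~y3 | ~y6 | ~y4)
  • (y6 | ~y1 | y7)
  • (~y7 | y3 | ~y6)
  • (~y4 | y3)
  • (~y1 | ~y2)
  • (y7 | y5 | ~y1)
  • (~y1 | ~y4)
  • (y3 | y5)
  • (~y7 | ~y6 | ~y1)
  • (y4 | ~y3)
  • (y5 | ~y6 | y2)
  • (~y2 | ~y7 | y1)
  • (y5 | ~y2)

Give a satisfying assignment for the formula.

y1=False, y2=False, y3=True, y4=True, y5=False, y6=False, y7=True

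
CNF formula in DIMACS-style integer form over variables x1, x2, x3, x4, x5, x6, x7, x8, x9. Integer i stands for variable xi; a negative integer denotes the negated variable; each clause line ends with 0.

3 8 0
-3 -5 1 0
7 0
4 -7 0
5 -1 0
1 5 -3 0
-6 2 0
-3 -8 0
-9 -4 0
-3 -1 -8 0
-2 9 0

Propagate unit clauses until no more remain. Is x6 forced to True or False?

Unit clause (x7) sets x7 = True.
From (x4 ∨ ¬x7) and x7 = True: x4 = True.
In (¬x9 ∨ ¬x4), ¬x4 is now false; ¬x9 must hold, so x9 = False.
From (¬x2 ∨ x9) and x9 = False: x2 = False.
In (¬x6 ∨ x2), x2 is now false; ¬x6 must hold, so x6 = False.

False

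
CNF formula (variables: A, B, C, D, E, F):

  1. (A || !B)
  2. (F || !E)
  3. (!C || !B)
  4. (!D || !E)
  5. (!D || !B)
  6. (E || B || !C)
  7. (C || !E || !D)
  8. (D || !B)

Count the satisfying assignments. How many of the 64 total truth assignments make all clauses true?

12

Split on B, then D.
  B=1, D=1: a clause becomes empty — 0.
  B=1, D=0: a clause becomes empty — 0.
  B=0, D=1: remaining (A,C,E,F) ∈ {(0,0,0,0); (0,0,0,1); (1,0,0,0); (1,0,0,1)} — 4.
  B=0, D=0: A free; 4 ways for (C,E,F) × 2^1 = 8.
Total: 0 + 0 + 4 + 8 = 12.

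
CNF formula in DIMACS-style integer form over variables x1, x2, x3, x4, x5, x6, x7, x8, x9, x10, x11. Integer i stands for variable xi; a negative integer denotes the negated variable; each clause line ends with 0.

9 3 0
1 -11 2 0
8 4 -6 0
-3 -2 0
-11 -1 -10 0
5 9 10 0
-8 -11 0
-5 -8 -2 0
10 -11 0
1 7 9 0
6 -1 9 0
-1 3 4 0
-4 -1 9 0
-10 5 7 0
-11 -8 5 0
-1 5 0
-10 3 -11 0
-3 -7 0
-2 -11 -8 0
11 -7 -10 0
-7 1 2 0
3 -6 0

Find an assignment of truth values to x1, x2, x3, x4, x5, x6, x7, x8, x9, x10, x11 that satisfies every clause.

x1 = False, x2 = True, x3 = False, x4 = False, x5 = False, x6 = False, x7 = False, x8 = True, x9 = True, x10 = False, x11 = False

x9 occurs only positively in the remaining clauses — set x9 = True.
Try x1 = False.
Try x2 = True.
  then x3 is forced to False.
  then x6 is forced to False.
The remaining clauses are satisfied by x4 = False, x5 = False, x7 = False, x8 = True, x10 = False, x11 = False.
Check each clause:
  1. {x9, x3} — x9 is true.
  2. {x1, ¬x11, x2} — x2 is true.
  3. {x8, ¬x6, x4} — x8 is true.
  4. {¬x2, ¬x3} — ¬x3 is true.
  5. {¬x10, ¬x11, ¬x1} — ¬x11 is true.
  6. {x9, x5, x10} — x9 is true.
  7. {¬x8, ¬x11} — ¬x11 is true.
  8. {¬x8, ¬x5, ¬x2} — ¬x5 is true.
  9. {¬x11, x10} — ¬x11 is true.
  10. {x9, x1, x7} — x9 is true.
  11. {x6, x9, ¬x1} — x9 is true.
  12. {x4, x3, ¬x1} — ¬x1 is true.
  13. {¬x1, x9, ¬x4} — x9 is true.
  14. {x5, ¬x10, x7} — ¬x10 is true.
  15. {¬x11, ¬x8, x5} — ¬x11 is true.
  16. {x5, ¬x1} — ¬x1 is true.
  17. {x3, ¬x10, ¬x11} — ¬x11 is true.
  18. {¬x7, ¬x3} — ¬x7 is true.
  19. {¬x2, ¬x8, ¬x11} — ¬x11 is true.
  20. {x11, ¬x10, ¬x7} — ¬x7 is true.
  21. {x1, x2, ¬x7} — x2 is true.
  22. {x3, ¬x6} — ¬x6 is true.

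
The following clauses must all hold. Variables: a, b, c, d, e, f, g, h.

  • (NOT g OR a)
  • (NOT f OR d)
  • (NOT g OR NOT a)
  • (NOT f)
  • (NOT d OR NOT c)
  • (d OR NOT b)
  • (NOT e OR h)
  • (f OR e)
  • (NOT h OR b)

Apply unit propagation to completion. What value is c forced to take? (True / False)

False

(NOT f) is a unit clause: f = False.
From (e OR f) and f = False: e = True.
(h OR NOT e) with e = True leaves only h, so h = True.
In (b OR NOT h), NOT h is now false; b must hold, so b = True.
From (NOT b OR d) and b = True: d = True.
(NOT c OR NOT d): since d = True, the clause reduces to (NOT c). c = False.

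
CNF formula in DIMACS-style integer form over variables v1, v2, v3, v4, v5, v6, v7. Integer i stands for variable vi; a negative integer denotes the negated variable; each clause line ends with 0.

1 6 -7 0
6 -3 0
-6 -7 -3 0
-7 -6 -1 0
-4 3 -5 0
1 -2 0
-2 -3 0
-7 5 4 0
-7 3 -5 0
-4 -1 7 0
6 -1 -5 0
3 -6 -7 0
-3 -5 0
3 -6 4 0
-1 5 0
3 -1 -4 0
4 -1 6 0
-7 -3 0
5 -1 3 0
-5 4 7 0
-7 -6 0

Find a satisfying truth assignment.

v1=False, v2=False, v3=True, v4=True, v5=False, v6=True, v7=False

Check each clause:
  1. (v6 | v1 | ~v7) — ~v7 is true.
  2. (~v3 | v6) — v6 is true.
  3. (~v3 | ~v6 | ~v7) — ~v7 is true.
  4. (~v6 | ~v1 | ~v7) — ~v7 is true.
  5. (~v4 | ~v5 | v3) — v3 is true.
  6. (v1 | ~v2) — ~v2 is true.
  7. (~v2 | ~v3) — ~v2 is true.
  8. (v4 | v5 | ~v7) — ~v7 is true.
  9. (~v7 | v3 | ~v5) — v3 is true.
  10. (~v1 | ~v4 | v7) — ~v1 is true.
  11. (v6 | ~v5 | ~v1) — ~v5 is true.
  12. (~v7 | v3 | ~v6) — ~v7 is true.
  13. (~v3 | ~v5) — ~v5 is true.
  14. (v4 | ~v6 | v3) — v3 is true.
  15. (~v1 | v5) — ~v1 is true.
  16. (~v4 | ~v1 | v3) — v3 is true.
  17. (~v1 | v6 | v4) — v4 is true.
  18. (~v3 | ~v7) — ~v7 is true.
  19. (v3 | ~v1 | v5) — v3 is true.
  20. (v7 | ~v5 | v4) — ~v5 is true.
  21. (~v6 | ~v7) — ~v7 is true.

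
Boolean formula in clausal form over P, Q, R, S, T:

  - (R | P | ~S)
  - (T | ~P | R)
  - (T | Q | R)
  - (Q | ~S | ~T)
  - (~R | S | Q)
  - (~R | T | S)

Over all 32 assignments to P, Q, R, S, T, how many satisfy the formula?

14

Split on R, then S.
  R=1, S=1: P free; 3 ways for (Q,T) × 2^1 = 6.
  R=1, S=0: remaining (P,Q,T) ∈ {(0,1,1); (1,1,1)} — 2.
  R=0, S=1: remaining (P,Q,T) ∈ {(1,1,1)} — 1.
  R=0, S=0: 5 of the 8 assignments to (P,Q,T) work.
Total: 6 + 2 + 1 + 5 = 14.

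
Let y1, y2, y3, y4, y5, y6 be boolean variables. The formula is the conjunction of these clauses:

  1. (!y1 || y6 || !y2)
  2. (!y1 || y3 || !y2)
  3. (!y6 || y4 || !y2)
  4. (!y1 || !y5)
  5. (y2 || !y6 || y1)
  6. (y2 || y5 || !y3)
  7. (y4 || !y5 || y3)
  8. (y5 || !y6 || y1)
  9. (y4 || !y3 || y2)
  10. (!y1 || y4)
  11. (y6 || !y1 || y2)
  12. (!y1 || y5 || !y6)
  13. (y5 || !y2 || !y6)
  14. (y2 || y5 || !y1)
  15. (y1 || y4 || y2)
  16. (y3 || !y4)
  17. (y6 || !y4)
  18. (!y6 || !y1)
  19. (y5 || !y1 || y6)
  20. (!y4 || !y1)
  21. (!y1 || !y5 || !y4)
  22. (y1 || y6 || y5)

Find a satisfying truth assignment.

Branch on y1: take y1 = False.
Set y2 = True and propagate.
Set y3 = True and propagate.
For the remaining variables, y4 = True, y5 = True, y6 = True works.

y1 = False  y2 = True  y3 = True  y4 = True  y5 = True  y6 = True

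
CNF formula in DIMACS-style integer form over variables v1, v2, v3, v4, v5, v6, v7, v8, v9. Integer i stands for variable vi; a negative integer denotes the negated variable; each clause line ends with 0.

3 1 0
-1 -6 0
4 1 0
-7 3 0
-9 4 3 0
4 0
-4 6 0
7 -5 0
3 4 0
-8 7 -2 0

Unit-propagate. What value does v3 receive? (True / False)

(v4) stands alone — v4 = True.
(~v4 \/ v6): since v4 = True, the clause reduces to (v6). v6 = True.
In (~v6 \/ ~v1), ~v6 is now false; ~v1 must hold, so v1 = False.
(v3 \/ v1): since v1 = False, the clause reduces to (v3). v3 = True.

True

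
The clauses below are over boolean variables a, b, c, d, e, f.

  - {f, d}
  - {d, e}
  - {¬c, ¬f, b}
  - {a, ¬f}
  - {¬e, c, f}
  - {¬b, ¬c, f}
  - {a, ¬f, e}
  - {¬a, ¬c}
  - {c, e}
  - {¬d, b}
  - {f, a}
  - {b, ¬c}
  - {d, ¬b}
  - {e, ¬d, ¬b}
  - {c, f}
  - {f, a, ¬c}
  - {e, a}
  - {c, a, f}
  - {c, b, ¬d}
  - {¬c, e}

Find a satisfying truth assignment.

a=T, b=F, c=F, d=F, e=T, f=T

Check each clause:
  1. {d, f} — f is true.
  2. {d, e} — e is true.
  3. {¬f, b, ¬c} — ¬c is true.
  4. {¬f, a} — a is true.
  5. {f, ¬e, c} — f is true.
  6. {¬b, f, ¬c} — ¬c is true.
  7. {e, a, ¬f} — a is true.
  8. {¬a, ¬c} — ¬c is true.
  9. {e, c} — e is true.
  10. {¬d, b} — ¬d is true.
  11. {f, a} — a is true.
  12. {b, ¬c} — ¬c is true.
  13. {d, ¬b} — ¬b is true.
  14. {¬d, e, ¬b} — ¬d is true.
  15. {f, c} — f is true.
  16. {f, a, ¬c} — a is true.
  17. {e, a} — a is true.
  18. {c, f, a} — a is true.
  19. {b, ¬d, c} — ¬d is true.
  20. {¬c, e} — ¬c is true.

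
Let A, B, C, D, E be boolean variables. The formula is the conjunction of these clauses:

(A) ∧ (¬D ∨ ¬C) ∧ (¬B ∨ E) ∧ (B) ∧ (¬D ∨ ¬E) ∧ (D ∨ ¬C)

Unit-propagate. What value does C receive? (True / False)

False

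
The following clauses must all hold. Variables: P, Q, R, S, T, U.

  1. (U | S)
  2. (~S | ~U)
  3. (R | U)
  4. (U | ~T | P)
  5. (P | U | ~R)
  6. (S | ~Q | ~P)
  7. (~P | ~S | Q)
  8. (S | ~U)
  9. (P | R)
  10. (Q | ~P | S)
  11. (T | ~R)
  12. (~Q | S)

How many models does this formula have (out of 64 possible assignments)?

1

The models are:
  P=1 Q=1 R=1 S=1 T=1 U=0
Count: 1.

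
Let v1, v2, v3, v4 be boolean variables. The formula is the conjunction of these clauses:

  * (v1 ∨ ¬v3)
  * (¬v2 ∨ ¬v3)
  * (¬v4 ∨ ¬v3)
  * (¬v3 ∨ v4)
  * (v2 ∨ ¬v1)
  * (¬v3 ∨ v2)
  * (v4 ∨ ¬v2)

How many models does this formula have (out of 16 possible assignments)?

4

The models are:
  v1=0 v2=0 v3=0 v4=0
  v1=0 v2=0 v3=0 v4=1
  v1=0 v2=1 v3=0 v4=1
  v1=1 v2=1 v3=0 v4=1
Count: 4.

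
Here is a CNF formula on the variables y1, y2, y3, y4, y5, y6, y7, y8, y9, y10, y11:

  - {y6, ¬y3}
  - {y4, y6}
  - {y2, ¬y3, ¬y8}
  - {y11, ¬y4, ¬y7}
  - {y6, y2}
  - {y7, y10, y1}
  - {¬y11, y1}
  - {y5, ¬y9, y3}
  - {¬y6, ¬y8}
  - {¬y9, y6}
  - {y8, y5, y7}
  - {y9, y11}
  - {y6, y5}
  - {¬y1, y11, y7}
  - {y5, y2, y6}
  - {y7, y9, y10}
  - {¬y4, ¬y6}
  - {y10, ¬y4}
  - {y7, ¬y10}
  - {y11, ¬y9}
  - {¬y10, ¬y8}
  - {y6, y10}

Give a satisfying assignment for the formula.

y1 = T  y2 = F  y3 = T  y4 = F  y5 = T  y6 = T  y7 = F  y8 = F  y9 = T  y10 = F  y11 = T

Pure literal: y5 appears only positively; assign y5 = True.
Try y1 = True.
The remaining clauses are satisfied by y2 = False, y3 = True, y4 = False, y6 = True, y7 = False, y8 = False, y9 = True, y10 = False, y11 = True.
Every clause has at least one true literal under this assignment.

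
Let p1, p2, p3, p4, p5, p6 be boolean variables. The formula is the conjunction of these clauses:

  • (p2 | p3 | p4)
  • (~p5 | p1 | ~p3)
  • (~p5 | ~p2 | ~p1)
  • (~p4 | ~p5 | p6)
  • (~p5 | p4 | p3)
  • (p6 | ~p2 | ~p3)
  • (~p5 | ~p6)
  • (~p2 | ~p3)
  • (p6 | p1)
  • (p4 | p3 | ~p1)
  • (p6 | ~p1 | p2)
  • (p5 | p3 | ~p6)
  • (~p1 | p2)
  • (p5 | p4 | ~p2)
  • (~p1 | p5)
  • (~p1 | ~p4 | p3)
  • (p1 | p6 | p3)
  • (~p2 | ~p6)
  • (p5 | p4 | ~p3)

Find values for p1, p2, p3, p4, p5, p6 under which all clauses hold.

Branch on p1: take p1 = False.
  then p6 is forced to True.
  then p5 is forced to False.
  then p3 is forced to True.
  then p2 is forced to False.
  then p4 is forced to True.

p1=False, p2=False, p3=True, p4=True, p5=False, p6=True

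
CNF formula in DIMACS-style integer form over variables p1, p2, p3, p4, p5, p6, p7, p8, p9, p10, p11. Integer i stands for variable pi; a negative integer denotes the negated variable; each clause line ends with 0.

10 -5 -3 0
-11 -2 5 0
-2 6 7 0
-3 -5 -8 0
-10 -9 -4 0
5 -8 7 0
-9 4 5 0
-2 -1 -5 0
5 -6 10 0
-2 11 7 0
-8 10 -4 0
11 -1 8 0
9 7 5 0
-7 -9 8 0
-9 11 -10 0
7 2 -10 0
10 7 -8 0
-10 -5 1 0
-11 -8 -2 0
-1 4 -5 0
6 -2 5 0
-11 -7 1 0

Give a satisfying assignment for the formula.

p1=T  p2=T  p3=F  p4=F  p5=F  p6=T  p7=T  p8=T  p9=F  p10=T  p11=F

Pure literal: p3 appears only negated; assign p3 = False.
Try p1 = True.
Try p2 = True.
  then p5 is forced to False.
  then p11 is forced to False.
  then p7 is forced to True.
  then p8 is forced to True.
  then p6 is forced to True.
  then p10 is forced to True.
  then p9 is forced to False.
p4 is now unconstrained; take p4 = False.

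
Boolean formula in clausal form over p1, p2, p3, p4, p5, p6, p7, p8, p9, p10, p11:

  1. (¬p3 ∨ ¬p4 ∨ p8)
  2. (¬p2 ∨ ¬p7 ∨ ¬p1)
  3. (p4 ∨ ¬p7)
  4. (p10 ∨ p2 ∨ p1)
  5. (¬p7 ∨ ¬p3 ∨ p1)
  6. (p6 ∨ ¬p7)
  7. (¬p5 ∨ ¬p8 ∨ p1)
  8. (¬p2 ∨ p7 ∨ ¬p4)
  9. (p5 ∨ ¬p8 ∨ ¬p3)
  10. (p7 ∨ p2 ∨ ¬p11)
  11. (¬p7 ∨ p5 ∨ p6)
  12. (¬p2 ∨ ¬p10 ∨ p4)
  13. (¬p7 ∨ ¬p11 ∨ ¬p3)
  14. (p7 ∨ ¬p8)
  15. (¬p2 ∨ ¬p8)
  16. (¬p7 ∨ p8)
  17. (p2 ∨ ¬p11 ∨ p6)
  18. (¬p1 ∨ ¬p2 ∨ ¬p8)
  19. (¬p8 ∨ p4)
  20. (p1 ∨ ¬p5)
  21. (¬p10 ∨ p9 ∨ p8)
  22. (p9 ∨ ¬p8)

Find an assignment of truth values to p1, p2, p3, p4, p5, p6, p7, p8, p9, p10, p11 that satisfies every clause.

Pure literal: p9 appears only positively; assign p9 = True.
Pure literal: p11 appears only negated; assign p11 = False.
Try p1 = True.
Branch on p2: take p2 = False.
The remaining clauses are satisfied by p3 = True, p4 = False, p5 = True, p6 = False, p7 = False, p8 = False, p10 = True.
Every clause has at least one true literal under this assignment.
Check each clause:
  1. (¬p4 ∨ ¬p3 ∨ p8) — ¬p4 is true.
  2. (¬p1 ∨ ¬p2 ∨ ¬p7) — ¬p7 is true.
  3. (p4 ∨ ¬p7) — ¬p7 is true.
  4. (p2 ∨ p1 ∨ p10) — p1 is true.
  5. (¬p3 ∨ ¬p7 ∨ p1) — ¬p7 is true.
  6. (¬p7 ∨ p6) — ¬p7 is true.
  7. (¬p5 ∨ p1 ∨ ¬p8) — ¬p8 is true.
  8. (¬p4 ∨ ¬p2 ∨ p7) — ¬p4 is true.
  9. (¬p8 ∨ ¬p3 ∨ p5) — ¬p8 is true.
  10. (¬p11 ∨ p7 ∨ p2) — ¬p11 is true.
  11. (p5 ∨ p6 ∨ ¬p7) — ¬p7 is true.
  12. (¬p2 ∨ p4 ∨ ¬p10) — ¬p2 is true.
  13. (¬p3 ∨ ¬p7 ∨ ¬p11) — ¬p7 is true.
  14. (p7 ∨ ¬p8) — ¬p8 is true.
  15. (¬p8 ∨ ¬p2) — ¬p8 is true.
  16. (p8 ∨ ¬p7) — ¬p7 is true.
  17. (p6 ∨ p2 ∨ ¬p11) — ¬p11 is true.
  18. (¬p8 ∨ ¬p2 ∨ ¬p1) — ¬p8 is true.
  19. (¬p8 ∨ p4) — ¬p8 is true.
  20. (¬p5 ∨ p1) — p1 is true.
  21. (¬p10 ∨ p8 ∨ p9) — p9 is true.
  22. (p9 ∨ ¬p8) — ¬p8 is true.

p1=T  p2=F  p3=T  p4=F  p5=T  p6=F  p7=F  p8=F  p9=T  p10=T  p11=F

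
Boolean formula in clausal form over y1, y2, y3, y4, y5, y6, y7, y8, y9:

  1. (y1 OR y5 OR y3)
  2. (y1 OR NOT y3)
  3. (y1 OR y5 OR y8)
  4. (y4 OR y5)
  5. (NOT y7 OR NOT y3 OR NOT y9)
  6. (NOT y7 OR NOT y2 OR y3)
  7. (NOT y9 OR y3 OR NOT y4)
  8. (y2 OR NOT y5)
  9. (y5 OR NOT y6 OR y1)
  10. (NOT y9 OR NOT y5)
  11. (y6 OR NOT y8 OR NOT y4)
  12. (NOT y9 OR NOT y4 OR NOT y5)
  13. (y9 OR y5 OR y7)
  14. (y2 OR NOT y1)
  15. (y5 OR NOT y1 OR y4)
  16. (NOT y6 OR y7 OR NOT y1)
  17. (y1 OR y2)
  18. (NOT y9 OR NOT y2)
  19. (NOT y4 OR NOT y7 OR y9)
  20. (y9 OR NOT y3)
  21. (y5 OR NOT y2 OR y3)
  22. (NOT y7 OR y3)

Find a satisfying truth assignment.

y1 = False, y2 = True, y3 = False, y4 = True, y5 = True, y6 = False, y7 = False, y8 = False, y9 = False

Check each clause:
  1. (y1 OR y3 OR y5) — y5 is true.
  2. (NOT y3 OR y1) — NOT y3 is true.
  3. (y8 OR y5 OR y1) — y5 is true.
  4. (y4 OR y5) — y4 is true.
  5. (NOT y3 OR NOT y7 OR NOT y9) — NOT y7 is true.
  6. (y3 OR NOT y7 OR NOT y2) — NOT y7 is true.
  7. (NOT y9 OR y3 OR NOT y4) — NOT y9 is true.
  8. (y2 OR NOT y5) — y2 is true.
  9. (NOT y6 OR y1 OR y5) — NOT y6 is true.
  10. (NOT y9 OR NOT y5) — NOT y9 is true.
  11. (y6 OR NOT y8 OR NOT y4) — NOT y8 is true.
  12. (NOT y4 OR NOT y5 OR NOT y9) — NOT y9 is true.
  13. (y7 OR y5 OR y9) — y5 is true.
  14. (y2 OR NOT y1) — y2 is true.
  15. (y4 OR NOT y1 OR y5) — y4 is true.
  16. (NOT y6 OR NOT y1 OR y7) — NOT y6 is true.
  17. (y1 OR y2) — y2 is true.
  18. (NOT y2 OR NOT y9) — NOT y9 is true.
  19. (y9 OR NOT y7 OR NOT y4) — NOT y7 is true.
  20. (NOT y3 OR y9) — NOT y3 is true.
  21. (y5 OR NOT y2 OR y3) — y5 is true.
  22. (NOT y7 OR y3) — NOT y7 is true.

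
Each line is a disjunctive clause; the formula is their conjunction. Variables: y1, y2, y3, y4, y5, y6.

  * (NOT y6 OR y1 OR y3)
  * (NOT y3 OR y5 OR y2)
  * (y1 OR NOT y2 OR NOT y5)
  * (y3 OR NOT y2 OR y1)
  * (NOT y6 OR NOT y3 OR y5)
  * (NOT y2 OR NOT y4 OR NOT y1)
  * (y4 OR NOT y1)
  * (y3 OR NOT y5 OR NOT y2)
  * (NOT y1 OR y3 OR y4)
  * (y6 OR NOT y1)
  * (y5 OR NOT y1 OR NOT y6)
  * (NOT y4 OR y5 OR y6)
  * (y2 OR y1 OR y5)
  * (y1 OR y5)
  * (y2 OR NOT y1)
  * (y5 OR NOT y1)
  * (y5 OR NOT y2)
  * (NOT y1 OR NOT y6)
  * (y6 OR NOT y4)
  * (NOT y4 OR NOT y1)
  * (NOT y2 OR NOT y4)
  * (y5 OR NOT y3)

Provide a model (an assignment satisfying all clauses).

y1=False, y2=False, y3=False, y4=False, y5=True, y6=False

Check each clause:
  1. (y1 OR y3 OR NOT y6) — NOT y6 is true.
  2. (NOT y3 OR y2 OR y5) — y5 is true.
  3. (NOT y5 OR NOT y2 OR y1) — NOT y2 is true.
  4. (y3 OR NOT y2 OR y1) — NOT y2 is true.
  5. (NOT y3 OR y5 OR NOT y6) — NOT y6 is true.
  6. (NOT y4 OR NOT y2 OR NOT y1) — NOT y4 is true.
  7. (NOT y1 OR y4) — NOT y1 is true.
  8. (NOT y2 OR NOT y5 OR y3) — NOT y2 is true.
  9. (y4 OR NOT y1 OR y3) — NOT y1 is true.
  10. (NOT y1 OR y6) — NOT y1 is true.
  11. (NOT y6 OR NOT y1 OR y5) — NOT y6 is true.
  12. (y5 OR y6 OR NOT y4) — NOT y4 is true.
  13. (y2 OR y1 OR y5) — y5 is true.
  14. (y1 OR y5) — y5 is true.
  15. (y2 OR NOT y1) — NOT y1 is true.
  16. (NOT y1 OR y5) — y5 is true.
  17. (NOT y2 OR y5) — y5 is true.
  18. (NOT y6 OR NOT y1) — NOT y6 is true.
  19. (NOT y4 OR y6) — NOT y4 is true.
  20. (NOT y1 OR NOT y4) — NOT y4 is true.
  21. (NOT y4 OR NOT y2) — NOT y4 is true.
  22. (NOT y3 OR y5) — y5 is true.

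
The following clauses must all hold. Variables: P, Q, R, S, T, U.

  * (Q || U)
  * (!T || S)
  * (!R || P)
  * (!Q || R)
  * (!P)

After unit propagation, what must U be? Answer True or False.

Unit clause (!P) sets P = False.
From (P || !R) and P = False: R = False.
From (!Q || R) and R = False: Q = False.
From (U || Q) and Q = False: U = True.

True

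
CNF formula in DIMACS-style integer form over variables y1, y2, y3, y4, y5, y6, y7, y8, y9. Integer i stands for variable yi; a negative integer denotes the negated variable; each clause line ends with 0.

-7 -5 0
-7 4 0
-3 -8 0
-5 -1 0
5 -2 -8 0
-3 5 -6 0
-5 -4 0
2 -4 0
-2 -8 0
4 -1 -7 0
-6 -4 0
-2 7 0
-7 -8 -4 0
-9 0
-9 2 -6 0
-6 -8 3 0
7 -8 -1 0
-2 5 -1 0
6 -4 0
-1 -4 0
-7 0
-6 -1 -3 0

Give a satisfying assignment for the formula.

(¬y9) is a unit clause, so y9 = False.
Unit propagation: (¬y7) forces y7 = False.
The clause (¬y2) is unit: y2 must be False.
(¬y4) is a unit clause, so y4 = False.
y1 occurs only negated in the remaining clauses — set y1 = False.
y6 occurs only negated in the remaining clauses — set y6 = False.
Branch on y3: take y3 = True.
  then y8 is forced to False.
y5 is now unconstrained; take y5 = False.

y1 = False, y2 = False, y3 = True, y4 = False, y5 = False, y6 = False, y7 = False, y8 = False, y9 = False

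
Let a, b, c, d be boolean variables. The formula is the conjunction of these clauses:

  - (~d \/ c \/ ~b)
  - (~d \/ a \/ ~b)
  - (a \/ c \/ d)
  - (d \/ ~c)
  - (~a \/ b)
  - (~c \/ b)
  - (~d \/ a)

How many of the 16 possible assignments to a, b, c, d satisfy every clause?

Satisfying assignments:
  a=1 b=1 c=0 d=0
  a=1 b=1 c=1 d=1
That's 2 in total.

2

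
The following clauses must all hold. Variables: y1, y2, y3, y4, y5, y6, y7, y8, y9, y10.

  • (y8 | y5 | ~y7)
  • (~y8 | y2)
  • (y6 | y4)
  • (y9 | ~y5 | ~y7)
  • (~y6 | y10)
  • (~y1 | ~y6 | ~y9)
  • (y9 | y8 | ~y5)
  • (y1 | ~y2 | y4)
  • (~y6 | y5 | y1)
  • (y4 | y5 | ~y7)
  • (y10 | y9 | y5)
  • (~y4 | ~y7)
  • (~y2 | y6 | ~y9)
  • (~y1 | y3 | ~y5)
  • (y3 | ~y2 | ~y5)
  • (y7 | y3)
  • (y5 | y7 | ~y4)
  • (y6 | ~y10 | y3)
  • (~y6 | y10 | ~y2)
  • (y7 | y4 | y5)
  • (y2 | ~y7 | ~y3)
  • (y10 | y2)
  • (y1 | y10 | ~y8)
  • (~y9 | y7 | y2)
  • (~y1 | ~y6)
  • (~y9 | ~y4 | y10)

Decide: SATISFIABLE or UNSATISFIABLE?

SATISFIABLE

Set y1 = False and propagate.
For the remaining variables, y2 = True, y3 = True, y4 = True, y5 = True, y6 = True, y7 = False, y8 = True, y9 = False, y10 = True works.
So y1 = F, y2 = T, y3 = T, y4 = T, y5 = T, y6 = T, y7 = F, y8 = T, y9 = F, y10 = T is a satisfying assignment.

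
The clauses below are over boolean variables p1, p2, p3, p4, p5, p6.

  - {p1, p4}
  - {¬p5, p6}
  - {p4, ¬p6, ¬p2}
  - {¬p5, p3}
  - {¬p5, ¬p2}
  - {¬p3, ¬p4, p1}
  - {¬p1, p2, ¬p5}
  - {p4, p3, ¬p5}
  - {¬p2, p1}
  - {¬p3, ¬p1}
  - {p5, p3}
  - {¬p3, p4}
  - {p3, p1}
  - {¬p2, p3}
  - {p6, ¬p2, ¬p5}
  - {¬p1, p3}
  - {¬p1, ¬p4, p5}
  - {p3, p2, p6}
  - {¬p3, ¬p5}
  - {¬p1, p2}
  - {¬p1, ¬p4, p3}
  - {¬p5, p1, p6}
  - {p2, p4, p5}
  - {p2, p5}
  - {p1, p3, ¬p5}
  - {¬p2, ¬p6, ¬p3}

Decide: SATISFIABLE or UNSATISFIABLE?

p3 = True:
  propagation gives p1=False, p4=True; an empty clause results — contradiction.
p3 = False:
  propagation gives p5=False; an empty clause results — contradiction.
Every branch closes, so no satisfying assignment exists.

UNSATISFIABLE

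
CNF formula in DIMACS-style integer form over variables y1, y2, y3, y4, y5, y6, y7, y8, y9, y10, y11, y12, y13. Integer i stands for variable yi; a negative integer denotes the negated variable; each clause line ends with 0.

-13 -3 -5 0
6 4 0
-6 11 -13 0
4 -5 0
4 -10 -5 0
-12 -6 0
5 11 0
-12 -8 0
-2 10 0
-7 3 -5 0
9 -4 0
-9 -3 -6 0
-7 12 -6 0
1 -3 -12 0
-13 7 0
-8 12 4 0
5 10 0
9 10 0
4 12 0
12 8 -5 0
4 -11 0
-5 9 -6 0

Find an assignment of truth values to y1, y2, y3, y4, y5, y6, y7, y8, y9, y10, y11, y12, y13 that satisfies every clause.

y1=True, y2=True, y3=True, y4=True, y5=True, y6=False, y7=False, y8=False, y9=True, y10=True, y11=False, y12=True, y13=False

Check each clause:
  1. (!y13 || !y3 || !y5) — !y13 is true.
  2. (y6 || y4) — y4 is true.
  3. (y11 || !y6 || !y13) — !y6 is true.
  4. (y4 || !y5) — y4 is true.
  5. (!y10 || y4 || !y5) — y4 is true.
  6. (!y12 || !y6) — !y6 is true.
  7. (y11 || y5) — y5 is true.
  8. (!y8 || !y12) — !y8 is true.
  9. (y10 || !y2) — y10 is true.
  10. (!y7 || y3 || !y5) — !y7 is true.
  11. (!y4 || y9) — y9 is true.
  12. (!y3 || !y6 || !y9) — !y6 is true.
  13. (y12 || !y6 || !y7) — !y7 is true.
  14. (!y3 || !y12 || y1) — y1 is true.
  15. (y7 || !y13) — !y13 is true.
  16. (y4 || !y8 || y12) — !y8 is true.
  17. (y5 || y10) — y10 is true.
  18. (y9 || y10) — y9 is true.
  19. (y4 || y12) — y4 is true.
  20. (y8 || !y5 || y12) — y12 is true.
  21. (!y11 || y4) — y4 is true.
  22. (!y6 || y9 || !y5) — y9 is true.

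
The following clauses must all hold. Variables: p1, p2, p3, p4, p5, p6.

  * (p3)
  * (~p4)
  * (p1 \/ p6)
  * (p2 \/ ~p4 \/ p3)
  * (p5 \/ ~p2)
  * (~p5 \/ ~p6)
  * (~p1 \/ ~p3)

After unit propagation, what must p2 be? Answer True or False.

Unit clause (p3) sets p3 = True.
(~p4) is a unit clause: p4 = False.
(~p3 \/ ~p1) with p3 = True leaves only ~p1, so p1 = False.
In (p6 \/ p1), p1 is now false; p6 must hold, so p6 = True.
In (~p5 \/ ~p6), ~p6 is now false; ~p5 must hold, so p5 = False.
From (~p2 \/ p5) and p5 = False: p2 = False.

False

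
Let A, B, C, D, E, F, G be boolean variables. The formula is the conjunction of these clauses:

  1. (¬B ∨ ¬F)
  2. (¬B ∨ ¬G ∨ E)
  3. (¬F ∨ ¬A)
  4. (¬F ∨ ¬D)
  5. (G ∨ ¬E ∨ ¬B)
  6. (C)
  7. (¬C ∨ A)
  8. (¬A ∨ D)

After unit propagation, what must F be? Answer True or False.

False

(C) is a unit clause: C = True.
(¬C ∨ A) with C = True leaves only A, so A = True.
(¬F ∨ ¬A): since A = True, the clause reduces to (¬F). F = False.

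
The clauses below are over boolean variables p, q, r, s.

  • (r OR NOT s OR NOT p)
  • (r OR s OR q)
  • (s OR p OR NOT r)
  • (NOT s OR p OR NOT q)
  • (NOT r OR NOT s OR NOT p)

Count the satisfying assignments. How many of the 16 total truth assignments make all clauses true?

6

Satisfying assignments:
  p=0 q=0 r=0 s=1
  p=0 q=0 r=1 s=1
  p=0 q=1 r=0 s=0
  p=1 q=0 r=1 s=0
  p=1 q=1 r=0 s=0
  p=1 q=1 r=1 s=0
Count: 6.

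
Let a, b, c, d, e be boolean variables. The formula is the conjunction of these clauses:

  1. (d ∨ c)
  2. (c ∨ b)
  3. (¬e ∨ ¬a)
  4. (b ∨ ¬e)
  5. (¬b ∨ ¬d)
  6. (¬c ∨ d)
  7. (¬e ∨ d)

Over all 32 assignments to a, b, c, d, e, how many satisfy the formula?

Satisfying assignments:
  a=0 b=0 c=1 d=1 e=0
  a=1 b=0 c=1 d=1 e=0
Count: 2.

2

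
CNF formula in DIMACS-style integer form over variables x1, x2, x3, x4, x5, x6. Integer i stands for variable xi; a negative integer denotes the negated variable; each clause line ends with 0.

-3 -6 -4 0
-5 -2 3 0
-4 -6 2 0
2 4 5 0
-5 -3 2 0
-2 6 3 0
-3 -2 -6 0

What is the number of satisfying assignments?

22

Case analysis on x2 and x3:
  x2=T, x3=T: forces x6=F; x1, x4, x5 free → 2^3 = 8.
  x2=T, x3=F: remaining (x1,x4,x5,x6) ∈ {(F,F,F,T); (F,T,F,T); (T,F,F,T); (T,T,F,T)} — 4.
  x2=F, x3=T: remaining (x1,x4,x5,x6) ∈ {(F,T,F,F); (T,T,F,F)} — 2.
  x2=F, x3=F: x1 free; 4 ways for (x4,x5,x6) × 2^1 = 8.
Total: 8 + 4 + 2 + 8 = 22.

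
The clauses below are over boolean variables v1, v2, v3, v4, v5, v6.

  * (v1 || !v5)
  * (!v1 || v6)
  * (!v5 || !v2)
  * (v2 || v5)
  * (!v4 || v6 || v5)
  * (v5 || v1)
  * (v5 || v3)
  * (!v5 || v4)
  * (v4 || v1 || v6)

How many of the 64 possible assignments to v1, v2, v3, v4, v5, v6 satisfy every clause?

The models are:
  v1=1 v2=0 v3=0 v4=1 v5=1 v6=1
  v1=1 v2=0 v3=1 v4=1 v5=1 v6=1
  v1=1 v2=1 v3=1 v4=0 v5=0 v6=1
  v1=1 v2=1 v3=1 v4=1 v5=0 v6=1
Count: 4.

4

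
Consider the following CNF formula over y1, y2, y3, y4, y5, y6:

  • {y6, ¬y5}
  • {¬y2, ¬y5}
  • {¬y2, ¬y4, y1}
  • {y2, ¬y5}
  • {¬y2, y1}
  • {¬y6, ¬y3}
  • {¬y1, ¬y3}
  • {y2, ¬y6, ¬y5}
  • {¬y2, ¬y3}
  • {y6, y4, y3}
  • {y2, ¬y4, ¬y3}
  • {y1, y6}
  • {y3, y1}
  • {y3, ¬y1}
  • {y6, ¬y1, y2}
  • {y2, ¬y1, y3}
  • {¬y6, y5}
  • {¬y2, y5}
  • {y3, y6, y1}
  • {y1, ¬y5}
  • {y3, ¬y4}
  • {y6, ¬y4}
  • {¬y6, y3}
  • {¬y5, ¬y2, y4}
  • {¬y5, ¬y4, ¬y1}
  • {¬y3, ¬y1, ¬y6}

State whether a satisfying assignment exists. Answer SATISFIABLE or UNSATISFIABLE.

y1 = True:
  propagation gives y3=False; an empty clause results — contradiction.
y1 = False:
  propagation gives y2=False, y5=False, y6=True; an empty clause results — contradiction.
Every branch closes, so no satisfying assignment exists.

UNSATISFIABLE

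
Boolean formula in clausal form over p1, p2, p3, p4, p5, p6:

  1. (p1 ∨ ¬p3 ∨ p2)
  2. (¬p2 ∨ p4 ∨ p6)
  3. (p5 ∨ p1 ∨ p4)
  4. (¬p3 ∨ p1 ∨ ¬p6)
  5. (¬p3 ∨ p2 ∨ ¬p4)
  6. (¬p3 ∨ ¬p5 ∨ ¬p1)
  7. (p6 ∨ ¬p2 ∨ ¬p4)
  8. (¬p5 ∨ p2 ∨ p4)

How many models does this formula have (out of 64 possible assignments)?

21

Case analysis on p2 and p4:
  p2=T, p4=T: 5 of the 16 assignments to (p1,p3,p5,p6) work.
  p2=T, p4=F: remaining (p1,p3,p5,p6) ∈ {(F,F,T,T); (T,F,F,T); (T,F,T,T); (T,T,F,T)} — 4.
  p2=F, p4=T: forces p3=F; p1, p5, p6 free → 2^3 = 8.
  p2=F, p4=F: remaining (p1,p3,p5,p6) ∈ {(T,F,F,F); (T,F,F,T); (T,T,F,F); (T,T,F,T)} — 4.
Total: 5 + 4 + 8 + 4 = 21.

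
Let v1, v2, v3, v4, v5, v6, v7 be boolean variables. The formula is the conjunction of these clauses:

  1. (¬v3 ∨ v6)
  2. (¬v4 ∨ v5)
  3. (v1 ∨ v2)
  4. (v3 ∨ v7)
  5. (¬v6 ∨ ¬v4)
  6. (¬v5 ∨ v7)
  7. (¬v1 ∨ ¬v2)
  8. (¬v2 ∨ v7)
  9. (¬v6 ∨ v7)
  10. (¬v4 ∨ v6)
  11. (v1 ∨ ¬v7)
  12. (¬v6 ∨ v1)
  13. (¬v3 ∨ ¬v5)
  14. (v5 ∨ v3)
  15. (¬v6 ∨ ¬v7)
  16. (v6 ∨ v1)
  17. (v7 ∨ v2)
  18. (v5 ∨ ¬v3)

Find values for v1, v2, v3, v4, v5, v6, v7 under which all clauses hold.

v1=1  v2=0  v3=0  v4=0  v5=1  v6=0  v7=1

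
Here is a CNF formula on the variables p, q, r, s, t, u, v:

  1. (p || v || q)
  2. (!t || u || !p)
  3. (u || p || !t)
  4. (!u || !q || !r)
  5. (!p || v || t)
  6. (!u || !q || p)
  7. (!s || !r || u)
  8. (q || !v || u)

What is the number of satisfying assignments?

Split on u, then p.
  u=1, p=1: s free; 9 ways for (q,r,t,v) × 2^1 = 18.
  u=1, p=0: forces q=0; v=1; r, s, t free → 2^3 = 8.
  u=0, p=1: remaining (q,r,s,t,v) ∈ {(1,0,0,0,1); (1,0,1,0,1); (1,1,0,0,1)} — 3.
  u=0, p=0: v free; 3 ways for (q,r,s,t) × 2^1 = 6.
Total: 18 + 8 + 3 + 6 = 35.

35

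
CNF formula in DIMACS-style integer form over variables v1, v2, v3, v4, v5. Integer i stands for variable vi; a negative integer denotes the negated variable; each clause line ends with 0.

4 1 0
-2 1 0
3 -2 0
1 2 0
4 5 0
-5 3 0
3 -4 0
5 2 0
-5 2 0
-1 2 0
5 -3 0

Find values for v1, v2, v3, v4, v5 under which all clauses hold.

Branch on v1: take v1 = True.
  then v2 is forced to True.
  then v3 is forced to True.
  then v5 is forced to True.
v4 is now unconstrained; take v4 = True.
Every clause has at least one true literal under this assignment.

v1=1  v2=1  v3=1  v4=1  v5=1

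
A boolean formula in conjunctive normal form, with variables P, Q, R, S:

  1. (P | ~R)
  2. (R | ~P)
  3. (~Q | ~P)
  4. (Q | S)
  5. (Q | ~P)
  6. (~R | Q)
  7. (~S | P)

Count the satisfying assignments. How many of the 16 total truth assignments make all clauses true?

The models are:
  P=F Q=T R=F S=F
Count: 1.

1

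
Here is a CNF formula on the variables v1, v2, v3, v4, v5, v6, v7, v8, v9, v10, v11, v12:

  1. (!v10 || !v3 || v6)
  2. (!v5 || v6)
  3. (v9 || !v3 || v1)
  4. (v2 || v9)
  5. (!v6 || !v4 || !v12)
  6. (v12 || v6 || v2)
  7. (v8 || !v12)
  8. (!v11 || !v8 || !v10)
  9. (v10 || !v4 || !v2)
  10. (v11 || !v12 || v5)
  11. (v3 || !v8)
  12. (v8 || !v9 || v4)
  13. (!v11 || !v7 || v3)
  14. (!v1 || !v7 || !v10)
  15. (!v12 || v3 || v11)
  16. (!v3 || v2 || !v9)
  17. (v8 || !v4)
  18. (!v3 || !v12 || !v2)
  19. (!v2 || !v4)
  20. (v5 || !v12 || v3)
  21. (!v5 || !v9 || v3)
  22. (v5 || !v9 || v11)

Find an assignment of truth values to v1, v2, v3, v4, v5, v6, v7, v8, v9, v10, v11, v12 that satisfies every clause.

v1=True, v2=True, v3=True, v4=False, v5=True, v6=True, v7=True, v8=True, v9=False, v10=False, v11=False, v12=False

Check each clause:
  1. (v6 || !v10 || !v3) — !v10 is true.
  2. (!v5 || v6) — v6 is true.
  3. (!v3 || v9 || v1) — v1 is true.
  4. (v9 || v2) — v2 is true.
  5. (!v4 || !v6 || !v12) — !v12 is true.
  6. (v6 || v2 || v12) — v2 is true.
  7. (v8 || !v12) — v8 is true.
  8. (!v11 || !v10 || !v8) — !v11 is true.
  9. (!v4 || !v2 || v10) — !v4 is true.
  10. (v5 || !v12 || v11) — !v12 is true.
  11. (v3 || !v8) — v3 is true.
  12. (!v9 || v8 || v4) — v8 is true.
  13. (v3 || !v7 || !v11) — v3 is true.
  14. (!v7 || !v1 || !v10) — !v10 is true.
  15. (!v12 || v3 || v11) — v3 is true.
  16. (v2 || !v9 || !v3) — v2 is true.
  17. (v8 || !v4) — v8 is true.
  18. (!v12 || !v2 || !v3) — !v12 is true.
  19. (!v2 || !v4) — !v4 is true.
  20. (v3 || !v12 || v5) — v3 is true.
  21. (!v5 || !v9 || v3) — v3 is true.
  22. (!v9 || v11 || v5) — v5 is true.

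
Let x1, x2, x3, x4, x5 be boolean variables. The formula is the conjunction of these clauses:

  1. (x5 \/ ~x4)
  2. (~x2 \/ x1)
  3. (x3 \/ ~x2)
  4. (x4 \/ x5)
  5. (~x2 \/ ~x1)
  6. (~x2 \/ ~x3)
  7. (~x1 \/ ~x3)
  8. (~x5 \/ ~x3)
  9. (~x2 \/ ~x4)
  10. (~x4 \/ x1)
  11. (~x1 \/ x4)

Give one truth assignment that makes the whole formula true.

x1=False, x2=False, x3=False, x4=False, x5=True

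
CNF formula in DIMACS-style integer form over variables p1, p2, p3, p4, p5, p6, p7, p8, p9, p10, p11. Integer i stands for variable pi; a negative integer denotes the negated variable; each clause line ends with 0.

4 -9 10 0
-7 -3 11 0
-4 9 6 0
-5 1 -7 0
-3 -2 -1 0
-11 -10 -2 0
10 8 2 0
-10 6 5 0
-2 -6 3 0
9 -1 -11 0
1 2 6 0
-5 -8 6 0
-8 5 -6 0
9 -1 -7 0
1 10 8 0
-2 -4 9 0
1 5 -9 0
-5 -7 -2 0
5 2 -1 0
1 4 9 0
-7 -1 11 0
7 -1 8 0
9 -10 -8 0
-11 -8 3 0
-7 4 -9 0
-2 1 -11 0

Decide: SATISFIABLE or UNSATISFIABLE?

SATISFIABLE

Try p1 = True.
Set p2 = False and propagate.
  then p5 is forced to True.
Branch on p3: take p3 = True.
For the remaining variables, p4 = True, p6 = True, p7 = True, p8 = True, p9 = True, p10 = True, p11 = True works.
Every clause has at least one true literal under this assignment.
So p1=True, p2=False, p3=True, p4=True, p5=True, p6=True, p7=True, p8=True, p9=True, p10=True, p11=True is a satisfying assignment.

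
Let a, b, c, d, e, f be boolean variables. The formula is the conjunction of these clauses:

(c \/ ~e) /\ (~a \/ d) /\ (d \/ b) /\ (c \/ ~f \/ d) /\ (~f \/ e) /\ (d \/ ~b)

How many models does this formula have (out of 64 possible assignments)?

Case analysis on d and b:
  d=1, b=1: a free; 4 ways for (c,e,f) × 2^1 = 8.
  d=1, b=0: a free; 4 ways for (c,e,f) × 2^1 = 8.
  d=0, b=1: a clause becomes empty — 0.
  d=0, b=0: a clause becomes empty — 0.
Total: 8 + 8 + 0 + 0 = 16.

16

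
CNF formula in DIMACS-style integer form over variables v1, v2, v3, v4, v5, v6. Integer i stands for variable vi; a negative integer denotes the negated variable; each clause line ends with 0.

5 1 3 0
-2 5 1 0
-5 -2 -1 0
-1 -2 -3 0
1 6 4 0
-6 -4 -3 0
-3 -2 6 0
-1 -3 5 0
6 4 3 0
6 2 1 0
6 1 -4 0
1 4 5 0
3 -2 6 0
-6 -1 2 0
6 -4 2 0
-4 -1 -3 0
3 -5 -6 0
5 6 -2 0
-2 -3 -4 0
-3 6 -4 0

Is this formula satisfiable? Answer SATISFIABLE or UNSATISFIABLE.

Set v1 = False and propagate.
Set v2 = False and propagate.
  then v6 is forced to True.
Set v3 = True and propagate.
  then v4 is forced to False.
  then v5 is forced to True.
So v1 = 0, v2 = 0, v3 = 1, v4 = 0, v5 = 1, v6 = 1 is a satisfying assignment.

SATISFIABLE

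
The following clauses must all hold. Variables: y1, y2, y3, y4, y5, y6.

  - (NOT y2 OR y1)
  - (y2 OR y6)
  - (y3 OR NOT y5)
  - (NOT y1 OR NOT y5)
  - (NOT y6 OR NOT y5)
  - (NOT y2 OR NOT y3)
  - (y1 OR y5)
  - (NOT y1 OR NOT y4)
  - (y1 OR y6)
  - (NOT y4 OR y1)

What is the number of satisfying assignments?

4

Satisfying assignments:
  y1=1 y2=0 y3=0 y4=0 y5=0 y6=1
  y1=1 y2=0 y3=1 y4=0 y5=0 y6=1
  y1=1 y2=1 y3=0 y4=0 y5=0 y6=0
  y1=1 y2=1 y3=0 y4=0 y5=0 y6=1
That's 4 in total.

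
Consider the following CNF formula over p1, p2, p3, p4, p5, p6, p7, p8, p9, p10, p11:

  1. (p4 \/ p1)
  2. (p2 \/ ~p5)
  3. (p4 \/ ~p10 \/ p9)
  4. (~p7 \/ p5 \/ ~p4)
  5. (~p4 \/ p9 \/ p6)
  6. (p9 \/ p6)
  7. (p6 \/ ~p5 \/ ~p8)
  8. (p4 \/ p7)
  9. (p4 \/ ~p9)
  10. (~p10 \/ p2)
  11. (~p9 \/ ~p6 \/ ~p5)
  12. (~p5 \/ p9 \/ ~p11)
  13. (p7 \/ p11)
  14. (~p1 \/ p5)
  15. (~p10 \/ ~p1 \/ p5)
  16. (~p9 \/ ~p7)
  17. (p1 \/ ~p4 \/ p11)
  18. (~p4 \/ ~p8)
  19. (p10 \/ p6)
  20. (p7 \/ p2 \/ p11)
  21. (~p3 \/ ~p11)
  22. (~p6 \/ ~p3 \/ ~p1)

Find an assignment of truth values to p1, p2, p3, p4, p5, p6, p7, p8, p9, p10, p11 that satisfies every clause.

p1=False  p2=False  p3=False  p4=True  p5=False  p6=True  p7=False  p8=False  p9=False  p10=False  p11=True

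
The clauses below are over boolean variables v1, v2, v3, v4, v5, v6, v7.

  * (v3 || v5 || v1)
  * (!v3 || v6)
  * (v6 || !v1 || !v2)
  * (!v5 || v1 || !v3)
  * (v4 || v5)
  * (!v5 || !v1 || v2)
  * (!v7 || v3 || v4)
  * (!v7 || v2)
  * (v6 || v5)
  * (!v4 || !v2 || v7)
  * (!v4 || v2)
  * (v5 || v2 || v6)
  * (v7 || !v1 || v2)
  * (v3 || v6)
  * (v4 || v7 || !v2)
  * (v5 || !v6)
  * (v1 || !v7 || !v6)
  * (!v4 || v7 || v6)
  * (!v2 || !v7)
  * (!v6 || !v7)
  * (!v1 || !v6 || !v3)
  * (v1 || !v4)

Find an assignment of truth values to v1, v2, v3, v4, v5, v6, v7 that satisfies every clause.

v1=False, v2=False, v3=False, v4=False, v5=True, v6=True, v7=False

Set v1 = False and propagate.
  then v4 is forced to False.
  then v5 is forced to True.
  then v3 is forced to False.
  then v7 is forced to False.
  then v6 is forced to True.
  then v2 is forced to False.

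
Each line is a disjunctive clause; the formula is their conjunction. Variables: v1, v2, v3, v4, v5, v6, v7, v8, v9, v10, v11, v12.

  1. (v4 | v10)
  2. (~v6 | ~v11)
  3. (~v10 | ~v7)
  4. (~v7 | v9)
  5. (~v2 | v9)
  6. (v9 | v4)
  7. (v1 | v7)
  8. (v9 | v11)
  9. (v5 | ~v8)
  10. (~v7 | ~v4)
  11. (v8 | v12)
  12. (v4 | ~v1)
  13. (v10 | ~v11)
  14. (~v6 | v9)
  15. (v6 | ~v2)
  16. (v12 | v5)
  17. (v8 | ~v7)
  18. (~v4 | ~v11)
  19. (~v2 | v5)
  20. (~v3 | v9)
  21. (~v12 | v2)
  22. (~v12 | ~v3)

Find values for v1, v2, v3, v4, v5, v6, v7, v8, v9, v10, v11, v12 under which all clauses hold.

v1=True  v2=False  v3=True  v4=True  v5=True  v6=True  v7=False  v8=True  v9=True  v10=True  v11=False  v12=False

Pure literal: v5 appears only positively; assign v5 = True.
Pure literal: v9 appears only positively; assign v9 = True.
Branch on v1: take v1 = True.
  then v4 is forced to True.
  then v7 is forced to False.
  then v11 is forced to False.
Try v2 = False.
  then v12 is forced to False.
  then v8 is forced to True.
v3, v6, v10 are now unconstrained; take v3 = True, v6 = True, v10 = True.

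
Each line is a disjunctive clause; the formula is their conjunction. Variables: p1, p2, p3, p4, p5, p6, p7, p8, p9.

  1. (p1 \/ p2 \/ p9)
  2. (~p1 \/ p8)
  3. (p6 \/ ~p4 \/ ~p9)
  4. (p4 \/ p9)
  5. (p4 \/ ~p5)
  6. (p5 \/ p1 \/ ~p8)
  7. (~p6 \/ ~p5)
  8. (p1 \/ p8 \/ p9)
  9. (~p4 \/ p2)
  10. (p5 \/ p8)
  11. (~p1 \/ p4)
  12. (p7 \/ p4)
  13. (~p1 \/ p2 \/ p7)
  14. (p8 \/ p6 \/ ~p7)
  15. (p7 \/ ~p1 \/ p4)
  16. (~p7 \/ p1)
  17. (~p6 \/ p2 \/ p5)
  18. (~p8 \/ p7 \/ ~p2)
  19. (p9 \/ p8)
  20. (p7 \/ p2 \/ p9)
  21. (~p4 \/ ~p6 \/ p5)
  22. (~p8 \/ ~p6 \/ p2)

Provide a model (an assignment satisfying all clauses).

p1 = 1, p2 = 1, p3 = 0, p4 = 1, p5 = 1, p6 = 0, p7 = 1, p8 = 1, p9 = 0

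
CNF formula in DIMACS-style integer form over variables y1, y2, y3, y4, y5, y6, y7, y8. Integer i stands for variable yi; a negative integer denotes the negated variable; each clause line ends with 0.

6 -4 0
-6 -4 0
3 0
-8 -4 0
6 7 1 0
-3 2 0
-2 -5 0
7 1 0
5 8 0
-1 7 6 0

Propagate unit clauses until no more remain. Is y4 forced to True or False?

Unit clause (y3) sets y3 = True.
(NOT y3 OR y2): since y3 = True, the clause reduces to (y2). y2 = True.
In (NOT y5 OR NOT y2), NOT y2 is now false; NOT y5 must hold, so y5 = False.
In (y5 OR y8), y5 is now false; y8 must hold, so y8 = True.
(NOT y8 OR NOT y4): since y8 = True, the clause reduces to (NOT y4). y4 = False.

False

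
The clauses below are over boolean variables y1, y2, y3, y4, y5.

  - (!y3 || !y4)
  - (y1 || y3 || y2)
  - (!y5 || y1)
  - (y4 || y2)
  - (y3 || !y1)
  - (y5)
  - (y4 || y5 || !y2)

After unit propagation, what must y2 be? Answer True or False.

(y5) stands alone — y5 = True.
From (y1 || !y5) and y5 = True: y1 = True.
In (!y1 || y3), !y1 is now false; y3 must hold, so y3 = True.
In (!y3 || !y4), !y3 is now false; !y4 must hold, so y4 = False.
(y4 || y2): since y4 = False, the clause reduces to (y2). y2 = True.

True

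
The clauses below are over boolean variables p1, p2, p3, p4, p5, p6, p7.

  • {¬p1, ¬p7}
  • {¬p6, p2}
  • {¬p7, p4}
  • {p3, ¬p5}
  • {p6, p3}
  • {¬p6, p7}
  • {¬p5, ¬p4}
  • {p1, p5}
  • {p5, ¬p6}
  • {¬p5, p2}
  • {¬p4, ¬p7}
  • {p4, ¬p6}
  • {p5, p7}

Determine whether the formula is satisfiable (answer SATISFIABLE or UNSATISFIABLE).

Pure literal: p2 appears only positively; assign p2 = True.
p3 occurs only positively in the remaining clauses — set p3 = True.
Try p1 = False.
  then p5 is forced to True.
  then p4 is forced to False.
  then p7 is forced to False.
  then p6 is forced to False.
Every clause has at least one true literal under this assignment.
So p1=False, p2=True, p3=True, p4=False, p5=True, p6=False, p7=False is a satisfying assignment.

SATISFIABLE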